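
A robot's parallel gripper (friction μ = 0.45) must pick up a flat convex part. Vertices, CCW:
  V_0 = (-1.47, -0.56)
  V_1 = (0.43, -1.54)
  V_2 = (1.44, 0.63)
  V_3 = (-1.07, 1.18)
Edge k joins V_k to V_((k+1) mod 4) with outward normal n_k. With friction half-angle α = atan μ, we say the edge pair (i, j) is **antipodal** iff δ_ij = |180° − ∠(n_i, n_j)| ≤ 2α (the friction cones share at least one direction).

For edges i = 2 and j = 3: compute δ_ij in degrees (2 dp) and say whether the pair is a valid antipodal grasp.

α = atan 0.45 = 24.23°;  2α = 48.46°
edge 2: e_2 = (-2.51, +0.55);  n_2 = (+0.2140, +0.9768)
edge 3: e_3 = (-0.40, -1.74);  n_3 = (-0.9746, +0.2240)
∠(n_2, n_3) = 89.41°
δ = |180° − 89.41°| = 90.59°
90.59° > 2α = 48.46°  →  invalid

δ = 90.59°, invalid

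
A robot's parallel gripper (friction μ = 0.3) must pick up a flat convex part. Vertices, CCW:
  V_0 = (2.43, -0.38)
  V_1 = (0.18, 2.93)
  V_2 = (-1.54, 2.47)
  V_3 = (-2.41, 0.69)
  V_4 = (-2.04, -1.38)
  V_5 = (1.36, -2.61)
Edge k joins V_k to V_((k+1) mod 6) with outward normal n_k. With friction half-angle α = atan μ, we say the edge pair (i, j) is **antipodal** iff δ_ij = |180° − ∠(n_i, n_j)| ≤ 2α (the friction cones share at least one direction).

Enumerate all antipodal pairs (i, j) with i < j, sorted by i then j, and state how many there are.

count = 2; pairs: (0,3), (2,5)

α = atan 0.3 = 16.70°;  2α = 33.40°
n_0 = (+0.8270, +0.5622)
n_1 = (-0.2584, +0.9660)
n_2 = (-0.8984, +0.4391)
n_3 = (-0.9844, -0.1760)
n_4 = (-0.3402, -0.9404)
n_5 = (+0.9016, -0.4326)
  (0,1): δ = 109.23°  ·
  (0,2): δ = 60.25°  ·
  (0,3): δ = 24.07°  ✓
  (0,4): δ = 35.91°  ·
  (0,5): δ = 120.16°  ·
  (1,2): δ = 131.02°  ·
  (1,3): δ = 94.84°  ·
  (1,4): δ = 34.86°  ·
  (1,5): δ = 49.39°  ·
  (2,3): δ = 143.82°  ·
  (2,4): δ = 83.84°  ·
  (2,5): δ = 0.42°  ✓
  (3,4): δ = 120.02°  ·
  (3,5): δ = 35.77°  ·
  (4,5): δ = 95.74°  ·
antipodal pairs: 2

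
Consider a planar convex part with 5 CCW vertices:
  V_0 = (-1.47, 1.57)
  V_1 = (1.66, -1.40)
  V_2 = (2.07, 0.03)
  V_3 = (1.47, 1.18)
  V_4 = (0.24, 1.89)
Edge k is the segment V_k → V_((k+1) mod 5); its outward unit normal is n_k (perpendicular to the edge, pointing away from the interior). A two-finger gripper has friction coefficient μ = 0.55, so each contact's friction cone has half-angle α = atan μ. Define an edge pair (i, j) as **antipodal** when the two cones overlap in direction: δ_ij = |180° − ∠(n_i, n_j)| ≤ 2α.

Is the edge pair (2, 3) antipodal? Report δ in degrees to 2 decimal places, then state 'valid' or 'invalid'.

δ = 147.55°, invalid

α = atan 0.55 = 28.81°;  2α = 57.62°
edge 2: e_2 = (-0.60, +1.15);  n_2 = (+0.8866, +0.4626)
edge 3: e_3 = (-1.23, +0.71);  n_3 = (+0.4999, +0.8661)
∠(n_2, n_3) = 32.45°
δ = |180° − 32.45°| = 147.55°
147.55° > 2α = 57.62°  →  invalid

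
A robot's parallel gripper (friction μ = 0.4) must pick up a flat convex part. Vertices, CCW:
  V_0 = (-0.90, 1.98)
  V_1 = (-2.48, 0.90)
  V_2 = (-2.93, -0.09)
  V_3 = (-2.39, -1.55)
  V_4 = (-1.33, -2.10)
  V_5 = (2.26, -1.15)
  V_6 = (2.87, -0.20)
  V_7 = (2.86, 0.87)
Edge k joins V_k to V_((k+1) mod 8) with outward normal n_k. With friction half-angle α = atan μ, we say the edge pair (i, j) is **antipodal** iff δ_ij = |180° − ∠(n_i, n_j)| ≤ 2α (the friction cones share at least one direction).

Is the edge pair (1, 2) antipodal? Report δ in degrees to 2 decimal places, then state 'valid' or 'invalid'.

α = atan 0.4 = 21.80°;  2α = 43.60°
edge 1: e_1 = (-0.45, -0.99);  n_1 = (-0.9104, +0.4138)
edge 2: e_2 = (+0.54, -1.46);  n_2 = (-0.9379, -0.3469)
∠(n_1, n_2) = 44.74°
δ = |180° − 44.74°| = 135.26°
135.26° > 2α = 43.60°  →  invalid

δ = 135.26°, invalid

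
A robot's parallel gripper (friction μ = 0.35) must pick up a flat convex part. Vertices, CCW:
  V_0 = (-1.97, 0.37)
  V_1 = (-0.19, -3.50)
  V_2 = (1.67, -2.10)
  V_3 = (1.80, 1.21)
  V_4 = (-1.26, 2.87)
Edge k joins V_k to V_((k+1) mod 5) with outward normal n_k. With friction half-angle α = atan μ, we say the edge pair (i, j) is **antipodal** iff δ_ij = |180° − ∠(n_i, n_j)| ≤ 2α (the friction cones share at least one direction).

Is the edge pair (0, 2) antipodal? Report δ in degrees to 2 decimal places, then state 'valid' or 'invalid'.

δ = 26.95°, valid

α = atan 0.35 = 19.29°;  2α = 38.58°
edge 0: e_0 = (+1.78, -3.87);  n_0 = (-0.9085, -0.4179)
edge 2: e_2 = (+0.13, +3.31);  n_2 = (+0.9992, -0.0392)
∠(n_0, n_2) = 153.05°
δ = |180° − 153.05°| = 26.95°
26.95° ≤ 2α = 38.58°  →  valid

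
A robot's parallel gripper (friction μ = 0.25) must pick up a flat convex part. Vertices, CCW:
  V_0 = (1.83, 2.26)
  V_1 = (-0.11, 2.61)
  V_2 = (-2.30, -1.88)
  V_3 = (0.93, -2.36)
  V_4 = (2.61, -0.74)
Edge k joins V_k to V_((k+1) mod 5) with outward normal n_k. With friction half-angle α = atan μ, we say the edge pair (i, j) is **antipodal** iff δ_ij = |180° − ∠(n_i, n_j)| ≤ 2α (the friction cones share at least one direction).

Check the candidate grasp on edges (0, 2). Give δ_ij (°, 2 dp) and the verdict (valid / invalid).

α = atan 0.25 = 14.04°;  2α = 28.07°
edge 0: e_0 = (-1.94, +0.35);  n_0 = (+0.1775, +0.9841)
edge 2: e_2 = (+3.23, -0.48);  n_2 = (-0.1470, -0.9891)
∠(n_0, n_2) = 178.23°
δ = |180° − 178.23°| = 1.77°
1.77° ≤ 2α = 28.07°  →  valid

δ = 1.77°, valid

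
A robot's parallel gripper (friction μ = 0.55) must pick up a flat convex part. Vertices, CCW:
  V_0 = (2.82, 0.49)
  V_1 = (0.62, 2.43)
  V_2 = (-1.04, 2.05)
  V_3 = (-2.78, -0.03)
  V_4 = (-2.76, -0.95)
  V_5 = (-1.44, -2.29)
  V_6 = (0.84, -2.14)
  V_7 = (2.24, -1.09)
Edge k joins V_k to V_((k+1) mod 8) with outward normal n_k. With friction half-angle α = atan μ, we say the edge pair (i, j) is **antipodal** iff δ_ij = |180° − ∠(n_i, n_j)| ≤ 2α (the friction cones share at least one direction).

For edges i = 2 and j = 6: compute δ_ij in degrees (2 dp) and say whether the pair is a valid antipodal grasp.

δ = 13.22°, valid

α = atan 0.55 = 28.81°;  2α = 57.62°
edge 2: e_2 = (-1.74, -2.08);  n_2 = (-0.7670, +0.6416)
edge 6: e_6 = (+1.40, +1.05);  n_6 = (+0.6000, -0.8000)
∠(n_2, n_6) = 166.78°
δ = |180° − 166.78°| = 13.22°
13.22° ≤ 2α = 57.62°  →  valid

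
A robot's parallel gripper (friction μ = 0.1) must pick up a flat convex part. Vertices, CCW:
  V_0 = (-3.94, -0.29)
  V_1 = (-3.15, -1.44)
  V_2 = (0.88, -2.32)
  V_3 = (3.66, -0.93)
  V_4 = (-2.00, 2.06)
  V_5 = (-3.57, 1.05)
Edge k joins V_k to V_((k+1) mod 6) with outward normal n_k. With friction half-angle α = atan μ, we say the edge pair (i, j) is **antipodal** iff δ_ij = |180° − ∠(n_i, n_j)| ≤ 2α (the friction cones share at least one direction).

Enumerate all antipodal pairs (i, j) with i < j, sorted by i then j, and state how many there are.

α = atan 0.1 = 5.71°;  2α = 11.42°
n_0 = (-0.8243, -0.5662)
n_1 = (-0.2133, -0.9770)
n_2 = (+0.4472, -0.8944)
n_3 = (+0.4671, +0.8842)
n_4 = (-0.5410, +0.8410)
n_5 = (-0.9639, +0.2662)
  (0,1): δ = 136.81°  ·
  (0,2): δ = 97.92°  ·
  (0,3): δ = 27.67°  ·
  (0,4): δ = 88.27°  ·
  (0,5): δ = 130.08°  ·
  (1,2): δ = 141.12°  ·
  (1,3): δ = 15.53°  ·
  (1,4): δ = 45.07°  ·
  (1,5): δ = 86.88°  ·
  (2,3): δ = 54.41°  ·
  (2,4): δ = 6.19°  ✓
  (2,5): δ = 48.00°  ·
  (3,4): δ = 119.40°  ·
  (3,5): δ = 77.59°  ·
  (4,5): δ = 138.19°  ·
antipodal pairs: 1

count = 1; pairs: (2,4)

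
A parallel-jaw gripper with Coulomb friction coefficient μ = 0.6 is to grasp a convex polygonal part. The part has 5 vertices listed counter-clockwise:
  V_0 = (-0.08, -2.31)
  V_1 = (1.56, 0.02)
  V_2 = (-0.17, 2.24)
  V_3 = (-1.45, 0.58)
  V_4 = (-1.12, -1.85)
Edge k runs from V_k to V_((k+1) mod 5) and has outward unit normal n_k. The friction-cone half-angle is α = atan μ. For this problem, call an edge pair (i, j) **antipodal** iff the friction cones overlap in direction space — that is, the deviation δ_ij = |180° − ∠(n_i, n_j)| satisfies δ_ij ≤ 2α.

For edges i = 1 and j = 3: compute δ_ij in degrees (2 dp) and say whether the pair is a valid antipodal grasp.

δ = 30.19°, valid

α = atan 0.6 = 30.96°;  2α = 61.93°
edge 1: e_1 = (-1.73, +2.22);  n_1 = (+0.7888, +0.6147)
edge 3: e_3 = (+0.33, -2.43);  n_3 = (-0.9909, -0.1346)
∠(n_1, n_3) = 149.81°
δ = |180° − 149.81°| = 30.19°
30.19° ≤ 2α = 61.93°  →  valid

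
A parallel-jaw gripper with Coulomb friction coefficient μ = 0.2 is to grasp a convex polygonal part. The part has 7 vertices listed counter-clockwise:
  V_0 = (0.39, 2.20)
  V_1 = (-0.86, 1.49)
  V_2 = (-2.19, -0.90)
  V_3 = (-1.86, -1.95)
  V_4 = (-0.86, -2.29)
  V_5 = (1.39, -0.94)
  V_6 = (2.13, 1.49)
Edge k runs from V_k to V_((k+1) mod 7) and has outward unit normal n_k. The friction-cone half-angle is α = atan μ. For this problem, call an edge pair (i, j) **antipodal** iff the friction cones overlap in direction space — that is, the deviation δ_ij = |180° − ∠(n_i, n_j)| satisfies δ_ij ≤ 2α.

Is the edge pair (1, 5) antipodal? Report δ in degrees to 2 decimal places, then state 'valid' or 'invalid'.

δ = 12.16°, valid

α = atan 0.2 = 11.31°;  2α = 22.62°
edge 1: e_1 = (-1.33, -2.39);  n_1 = (-0.8738, +0.4863)
edge 5: e_5 = (+0.74, +2.43);  n_5 = (+0.9566, -0.2913)
∠(n_1, n_5) = 167.84°
δ = |180° − 167.84°| = 12.16°
12.16° ≤ 2α = 22.62°  →  valid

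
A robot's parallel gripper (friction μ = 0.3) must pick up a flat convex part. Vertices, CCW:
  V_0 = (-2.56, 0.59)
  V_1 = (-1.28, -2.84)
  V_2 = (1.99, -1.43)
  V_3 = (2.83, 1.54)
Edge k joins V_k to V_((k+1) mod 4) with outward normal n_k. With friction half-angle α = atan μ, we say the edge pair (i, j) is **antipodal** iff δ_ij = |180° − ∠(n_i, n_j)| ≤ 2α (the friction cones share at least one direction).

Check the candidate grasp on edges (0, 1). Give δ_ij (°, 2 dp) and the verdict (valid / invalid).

α = atan 0.3 = 16.70°;  2α = 33.40°
edge 0: e_0 = (+1.28, -3.43);  n_0 = (-0.9369, -0.3496)
edge 1: e_1 = (+3.27, +1.41);  n_1 = (+0.3960, -0.9183)
∠(n_0, n_1) = 92.86°
δ = |180° − 92.86°| = 87.14°
87.14° > 2α = 33.40°  →  invalid

δ = 87.14°, invalid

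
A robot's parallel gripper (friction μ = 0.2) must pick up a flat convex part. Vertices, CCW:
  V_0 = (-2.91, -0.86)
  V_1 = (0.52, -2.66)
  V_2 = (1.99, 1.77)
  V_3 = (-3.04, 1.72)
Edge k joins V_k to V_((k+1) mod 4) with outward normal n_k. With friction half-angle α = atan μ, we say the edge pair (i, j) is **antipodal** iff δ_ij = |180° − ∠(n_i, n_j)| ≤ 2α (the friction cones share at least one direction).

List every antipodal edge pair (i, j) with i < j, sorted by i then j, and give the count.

α = atan 0.2 = 11.31°;  2α = 22.62°
n_0 = (-0.4647, -0.8855)
n_1 = (+0.9491, -0.3149)
n_2 = (-0.0099, +1.0000)
n_3 = (-0.9987, -0.0503)
  (0,1): δ = 80.67°  ·
  (0,2): δ = 28.26°  ·
  (0,3): δ = 120.57°  ·
  (1,2): δ = 71.07°  ·
  (1,3): δ = 21.24°  ✓
  (2,3): δ = 87.68°  ·
antipodal pairs: 1

count = 1; pairs: (1,3)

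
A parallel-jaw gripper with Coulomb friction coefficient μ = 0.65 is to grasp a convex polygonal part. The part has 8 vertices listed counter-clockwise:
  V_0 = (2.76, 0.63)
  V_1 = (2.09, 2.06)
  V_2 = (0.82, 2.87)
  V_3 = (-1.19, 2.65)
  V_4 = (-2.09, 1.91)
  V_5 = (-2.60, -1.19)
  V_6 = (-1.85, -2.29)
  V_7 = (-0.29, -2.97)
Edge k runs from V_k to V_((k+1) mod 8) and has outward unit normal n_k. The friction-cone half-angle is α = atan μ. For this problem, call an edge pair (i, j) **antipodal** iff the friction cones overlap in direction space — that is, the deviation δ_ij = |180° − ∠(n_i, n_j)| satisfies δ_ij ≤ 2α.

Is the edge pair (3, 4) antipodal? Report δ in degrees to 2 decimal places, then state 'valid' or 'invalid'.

δ = 138.77°, invalid

α = atan 0.65 = 33.02°;  2α = 66.05°
edge 3: e_3 = (-0.90, -0.74);  n_3 = (-0.6351, +0.7724)
edge 4: e_4 = (-0.51, -3.10);  n_4 = (-0.9867, +0.1623)
∠(n_3, n_4) = 41.23°
δ = |180° − 41.23°| = 138.77°
138.77° > 2α = 66.05°  →  invalid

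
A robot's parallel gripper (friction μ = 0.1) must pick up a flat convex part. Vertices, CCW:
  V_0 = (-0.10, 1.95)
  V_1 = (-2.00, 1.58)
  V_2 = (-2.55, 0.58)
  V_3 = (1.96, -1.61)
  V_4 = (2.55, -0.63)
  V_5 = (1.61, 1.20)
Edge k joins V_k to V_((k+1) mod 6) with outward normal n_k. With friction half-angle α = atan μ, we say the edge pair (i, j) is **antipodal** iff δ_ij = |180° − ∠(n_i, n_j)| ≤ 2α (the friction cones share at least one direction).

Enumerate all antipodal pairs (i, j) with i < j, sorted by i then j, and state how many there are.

α = atan 0.1 = 5.71°;  2α = 11.42°
n_0 = (-0.1911, +0.9816)
n_1 = (-0.8762, +0.4819)
n_2 = (-0.4368, -0.8996)
n_3 = (+0.8567, -0.5158)
n_4 = (+0.8895, +0.4569)
n_5 = (+0.4017, +0.9158)
  (0,1): δ = 129.83°  ·
  (0,2): δ = 36.92°  ·
  (0,3): δ = 47.93°  ·
  (0,4): δ = 106.17°  ·
  (0,5): δ = 145.30°  ·
  (1,2): δ = 87.09°  ·
  (1,3): δ = 2.24°  ✓
  (1,4): δ = 56.00°  ·
  (1,5): δ = 95.13°  ·
  (2,3): δ = 95.15°  ·
  (2,4): δ = 36.91°  ·
  (2,5): δ = 2.22°  ✓
  (3,4): δ = 121.76°  ·
  (3,5): δ = 82.63°  ·
  (4,5): δ = 140.87°  ·
antipodal pairs: 2

count = 2; pairs: (1,3), (2,5)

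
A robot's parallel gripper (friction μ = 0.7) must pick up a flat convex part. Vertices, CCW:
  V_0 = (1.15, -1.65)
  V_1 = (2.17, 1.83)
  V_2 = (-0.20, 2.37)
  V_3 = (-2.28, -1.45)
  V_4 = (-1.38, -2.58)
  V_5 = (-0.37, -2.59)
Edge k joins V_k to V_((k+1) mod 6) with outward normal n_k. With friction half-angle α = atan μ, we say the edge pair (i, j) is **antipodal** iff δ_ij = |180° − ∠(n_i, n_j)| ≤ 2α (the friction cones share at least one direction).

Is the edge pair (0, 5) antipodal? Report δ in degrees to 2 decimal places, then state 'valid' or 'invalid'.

δ = 138.07°, invalid

α = atan 0.7 = 34.99°;  2α = 69.98°
edge 0: e_0 = (+1.02, +3.48);  n_0 = (+0.9596, -0.2813)
edge 5: e_5 = (+1.52, +0.94);  n_5 = (+0.5260, -0.8505)
∠(n_0, n_5) = 41.93°
δ = |180° − 41.93°| = 138.07°
138.07° > 2α = 69.98°  →  invalid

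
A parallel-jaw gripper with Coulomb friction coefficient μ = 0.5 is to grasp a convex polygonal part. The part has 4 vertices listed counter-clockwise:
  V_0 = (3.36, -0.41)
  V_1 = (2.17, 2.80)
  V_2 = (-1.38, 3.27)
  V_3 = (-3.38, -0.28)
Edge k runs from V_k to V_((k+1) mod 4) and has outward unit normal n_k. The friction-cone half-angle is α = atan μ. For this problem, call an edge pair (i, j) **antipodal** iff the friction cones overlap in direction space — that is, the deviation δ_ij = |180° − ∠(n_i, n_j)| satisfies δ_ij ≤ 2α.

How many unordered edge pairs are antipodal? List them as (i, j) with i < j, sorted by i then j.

α = atan 0.5 = 26.57°;  2α = 53.13°
n_0 = (+0.9376, +0.3476)
n_1 = (+0.1312, +0.9913)
n_2 = (-0.8712, +0.4908)
n_3 = (-0.0193, -0.9998)
  (0,1): δ = 117.88°  ·
  (0,2): δ = 49.74°  ✓
  (0,3): δ = 68.55°  ·
  (1,2): δ = 111.85°  ·
  (1,3): δ = 6.44°  ✓
  (2,3): δ = 61.71°  ·
antipodal pairs: 2

count = 2; pairs: (0,2), (1,3)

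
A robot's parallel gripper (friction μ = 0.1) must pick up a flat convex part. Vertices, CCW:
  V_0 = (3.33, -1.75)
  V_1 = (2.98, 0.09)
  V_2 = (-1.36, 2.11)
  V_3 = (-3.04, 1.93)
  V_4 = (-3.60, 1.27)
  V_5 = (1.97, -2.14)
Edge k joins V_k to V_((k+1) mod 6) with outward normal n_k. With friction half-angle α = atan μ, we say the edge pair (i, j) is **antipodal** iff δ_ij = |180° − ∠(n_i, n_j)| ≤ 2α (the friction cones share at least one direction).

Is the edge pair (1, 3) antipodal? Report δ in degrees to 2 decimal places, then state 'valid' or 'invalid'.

α = atan 0.1 = 5.71°;  2α = 11.42°
edge 1: e_1 = (-4.34, +2.02);  n_1 = (+0.4220, +0.9066)
edge 3: e_3 = (-0.56, -0.66);  n_3 = (-0.7625, +0.6470)
∠(n_1, n_3) = 74.64°
δ = |180° − 74.64°| = 105.36°
105.36° > 2α = 11.42°  →  invalid

δ = 105.36°, invalid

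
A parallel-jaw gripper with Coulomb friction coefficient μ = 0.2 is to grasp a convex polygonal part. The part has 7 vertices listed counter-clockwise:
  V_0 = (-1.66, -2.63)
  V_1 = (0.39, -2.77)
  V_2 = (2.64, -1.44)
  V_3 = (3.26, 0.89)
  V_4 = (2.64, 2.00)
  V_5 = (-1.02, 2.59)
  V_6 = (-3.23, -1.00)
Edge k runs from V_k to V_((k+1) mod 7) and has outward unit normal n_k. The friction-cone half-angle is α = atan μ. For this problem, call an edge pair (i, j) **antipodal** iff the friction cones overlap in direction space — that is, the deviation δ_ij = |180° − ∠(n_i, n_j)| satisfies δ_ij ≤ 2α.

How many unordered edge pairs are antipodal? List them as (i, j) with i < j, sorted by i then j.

α = atan 0.2 = 11.31°;  2α = 22.62°
n_0 = (-0.0681, -0.9977)
n_1 = (+0.5089, -0.8609)
n_2 = (+0.9664, -0.2571)
n_3 = (+0.8730, +0.4876)
n_4 = (+0.1591, +0.9873)
n_5 = (-0.8516, +0.5242)
n_6 = (-0.7202, -0.6937)
  (0,1): δ = 145.51°  ·
  (0,2): δ = 100.99°  ·
  (0,3): δ = 56.91°  ·
  (0,4): δ = 5.25°  ✓
  (0,5): δ = 62.29°  ·
  (0,6): δ = 137.83°  ·
  (1,2): δ = 135.49°  ·
  (1,3): δ = 91.40°  ·
  (1,4): δ = 39.75°  ·
  (1,5): δ = 27.80°  ·
  (1,6): δ = 103.34°  ·
  (2,3): δ = 135.91°  ·
  (2,4): δ = 84.26°  ·
  (2,5): δ = 16.72°  ✓
  (2,6): δ = 58.83°  ·
  (3,4): δ = 128.34°  ·
  (3,5): δ = 60.80°  ·
  (3,6): δ = 14.74°  ✓
  (4,5): δ = 112.46°  ·
  (4,6): δ = 36.92°  ·
  (5,6): δ = 104.46°  ·
antipodal pairs: 3

count = 3; pairs: (0,4), (2,5), (3,6)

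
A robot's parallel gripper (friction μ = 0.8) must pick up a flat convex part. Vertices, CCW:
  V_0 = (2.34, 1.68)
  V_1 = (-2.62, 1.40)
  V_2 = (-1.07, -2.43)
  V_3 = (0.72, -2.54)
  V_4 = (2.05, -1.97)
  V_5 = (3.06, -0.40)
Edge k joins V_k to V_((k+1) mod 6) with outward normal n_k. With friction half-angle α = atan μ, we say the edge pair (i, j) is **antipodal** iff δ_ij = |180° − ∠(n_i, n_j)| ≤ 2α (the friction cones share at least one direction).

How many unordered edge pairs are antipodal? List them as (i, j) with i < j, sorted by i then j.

count = 7; pairs: (0,1), (0,2), (0,3), (0,4), (1,4), (1,5), (2,5)

α = atan 0.8 = 38.66°;  2α = 77.32°
n_0 = (-0.0564, +0.9984)
n_1 = (-0.9270, -0.3751)
n_2 = (-0.0613, -0.9981)
n_3 = (+0.3939, -0.9191)
n_4 = (+0.8410, -0.5410)
n_5 = (+0.9450, +0.3271)
  (0,1): δ = 71.20°  ✓
  (0,2): δ = 6.75°  ✓
  (0,3): δ = 19.97°  ✓
  (0,4): δ = 54.02°  ✓
  (0,5): δ = 105.86°  ·
  (1,2): δ = 115.55°  ·
  (1,3): δ = 88.83°  ·
  (1,4): δ = 54.79°  ✓
  (1,5): δ = 2.94°  ✓
  (2,3): δ = 153.28°  ·
  (2,4): δ = 119.24°  ·
  (2,5): δ = 67.39°  ✓
  (3,4): δ = 145.95°  ·
  (3,5): δ = 94.11°  ·
  (4,5): δ = 128.15°  ·
antipodal pairs: 7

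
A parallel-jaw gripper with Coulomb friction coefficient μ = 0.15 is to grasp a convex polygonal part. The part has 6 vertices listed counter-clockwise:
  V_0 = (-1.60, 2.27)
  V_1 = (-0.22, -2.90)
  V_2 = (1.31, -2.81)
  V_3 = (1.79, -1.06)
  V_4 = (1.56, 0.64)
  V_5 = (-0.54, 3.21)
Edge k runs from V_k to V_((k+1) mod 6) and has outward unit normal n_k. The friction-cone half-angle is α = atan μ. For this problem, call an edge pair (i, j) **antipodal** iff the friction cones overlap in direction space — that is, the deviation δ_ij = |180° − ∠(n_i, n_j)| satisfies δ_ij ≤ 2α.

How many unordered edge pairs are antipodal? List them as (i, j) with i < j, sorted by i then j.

α = atan 0.15 = 8.53°;  2α = 17.06°
n_0 = (-0.9662, -0.2579)
n_1 = (+0.0587, -0.9983)
n_2 = (+0.9644, -0.2645)
n_3 = (+0.9910, +0.1341)
n_4 = (+0.7744, +0.6327)
n_5 = (-0.6635, +0.7482)
  (0,1): δ = 101.58°  ·
  (0,2): δ = 30.28°  ·
  (0,3): δ = 7.24°  ✓
  (0,4): δ = 24.31°  ·
  (0,5): δ = 116.62°  ·
  (1,2): δ = 108.70°  ·
  (1,3): δ = 85.66°  ·
  (1,4): δ = 54.11°  ·
  (1,5): δ = 38.20°  ·
  (2,3): δ = 156.96°  ·
  (2,4): δ = 125.41°  ·
  (2,5): δ = 33.10°  ·
  (3,4): δ = 148.45°  ·
  (3,5): δ = 56.14°  ·
  (4,5): δ = 87.69°  ·
antipodal pairs: 1

count = 1; pairs: (0,3)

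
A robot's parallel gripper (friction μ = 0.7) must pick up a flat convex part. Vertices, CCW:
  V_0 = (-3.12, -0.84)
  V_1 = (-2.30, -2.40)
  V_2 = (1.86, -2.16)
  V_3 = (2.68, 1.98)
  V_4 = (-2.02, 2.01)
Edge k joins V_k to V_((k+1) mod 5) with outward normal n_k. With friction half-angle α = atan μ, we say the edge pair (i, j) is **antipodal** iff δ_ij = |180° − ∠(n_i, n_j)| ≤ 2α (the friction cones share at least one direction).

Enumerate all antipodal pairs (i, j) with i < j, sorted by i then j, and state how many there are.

count = 5; pairs: (0,2), (0,3), (1,3), (1,4), (2,4)

α = atan 0.7 = 34.99°;  2α = 69.98°
n_0 = (-0.8852, -0.4653)
n_1 = (+0.0576, -0.9983)
n_2 = (+0.9809, -0.1943)
n_3 = (+0.0064, +1.0000)
n_4 = (-0.9329, +0.3601)
  (0,1): δ = 114.43°  ·
  (0,2): δ = 38.93°  ✓
  (0,3): δ = 61.91°  ✓
  (0,4): δ = 131.17°  ·
  (1,2): δ = 104.51°  ·
  (1,3): δ = 3.67°  ✓
  (1,4): δ = 65.59°  ✓
  (2,3): δ = 79.16°  ·
  (2,4): δ = 9.90°  ✓
  (3,4): δ = 110.74°  ·
antipodal pairs: 5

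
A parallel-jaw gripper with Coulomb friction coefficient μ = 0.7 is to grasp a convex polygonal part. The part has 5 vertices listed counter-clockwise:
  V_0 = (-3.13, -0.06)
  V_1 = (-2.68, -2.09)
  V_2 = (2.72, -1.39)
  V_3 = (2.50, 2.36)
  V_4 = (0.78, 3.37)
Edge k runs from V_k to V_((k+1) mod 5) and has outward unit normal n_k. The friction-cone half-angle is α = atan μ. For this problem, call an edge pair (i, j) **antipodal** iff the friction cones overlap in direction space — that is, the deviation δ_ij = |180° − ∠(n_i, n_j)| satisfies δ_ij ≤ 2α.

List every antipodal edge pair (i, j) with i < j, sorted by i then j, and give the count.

count = 5; pairs: (0,2), (0,3), (1,3), (1,4), (2,4)

α = atan 0.7 = 34.99°;  2α = 69.98°
n_0 = (-0.9763, -0.2164)
n_1 = (+0.1286, -0.9917)
n_2 = (+0.9983, +0.0586)
n_3 = (+0.5064, +0.8623)
n_4 = (-0.6595, +0.7517)
  (0,1): δ = 95.11°  ·
  (0,2): δ = 9.14°  ✓
  (0,3): δ = 47.08°  ✓
  (0,4): δ = 118.76°  ·
  (1,2): δ = 94.03°  ·
  (1,3): δ = 37.81°  ✓
  (1,4): δ = 33.87°  ✓
  (2,3): δ = 123.78°  ·
  (2,4): δ = 52.10°  ✓
  (3,4): δ = 108.32°  ·
antipodal pairs: 5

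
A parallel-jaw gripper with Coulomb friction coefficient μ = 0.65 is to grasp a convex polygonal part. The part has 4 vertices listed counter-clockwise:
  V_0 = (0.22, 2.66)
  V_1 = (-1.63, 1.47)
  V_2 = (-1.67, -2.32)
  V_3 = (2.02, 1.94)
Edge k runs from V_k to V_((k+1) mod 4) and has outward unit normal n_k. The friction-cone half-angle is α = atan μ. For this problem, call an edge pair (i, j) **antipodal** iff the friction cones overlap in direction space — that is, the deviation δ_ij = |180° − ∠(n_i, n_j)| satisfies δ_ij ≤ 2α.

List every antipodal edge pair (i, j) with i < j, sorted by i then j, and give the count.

α = atan 0.65 = 33.02°;  2α = 66.05°
n_0 = (-0.5410, +0.8410)
n_1 = (-0.9999, +0.0106)
n_2 = (+0.7559, -0.6547)
n_3 = (+0.3714, +0.9285)
  (0,1): δ = 123.36°  ·
  (0,2): δ = 16.35°  ✓
  (0,3): δ = 125.45°  ·
  (1,2): δ = 40.29°  ✓
  (1,3): δ = 68.80°  ·
  (2,3): δ = 70.90°  ·
antipodal pairs: 2

count = 2; pairs: (0,2), (1,2)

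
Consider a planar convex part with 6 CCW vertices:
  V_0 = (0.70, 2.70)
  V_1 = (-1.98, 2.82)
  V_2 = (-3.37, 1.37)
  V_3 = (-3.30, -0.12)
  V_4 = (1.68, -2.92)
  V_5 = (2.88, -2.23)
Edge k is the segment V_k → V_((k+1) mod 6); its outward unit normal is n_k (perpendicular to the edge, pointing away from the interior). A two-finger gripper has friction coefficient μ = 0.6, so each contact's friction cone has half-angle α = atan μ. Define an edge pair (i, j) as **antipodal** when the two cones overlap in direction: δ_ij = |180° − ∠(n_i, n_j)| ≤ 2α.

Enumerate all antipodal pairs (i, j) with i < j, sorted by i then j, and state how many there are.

count = 5; pairs: (0,3), (0,4), (1,4), (2,5), (3,5)

α = atan 0.6 = 30.96°;  2α = 61.93°
n_0 = (+0.0447, +0.9990)
n_1 = (-0.7219, +0.6920)
n_2 = (-0.9989, -0.0469)
n_3 = (-0.4901, -0.8717)
n_4 = (+0.4985, -0.8669)
n_5 = (+0.9146, +0.4044)
  (0,1): δ = 131.23°  ·
  (0,2): δ = 84.75°  ·
  (0,3): δ = 26.78°  ✓
  (0,4): δ = 32.46°  ✓
  (0,5): δ = 116.42°  ·
  (1,2): δ = 133.52°  ·
  (1,3): δ = 75.56°  ·
  (1,4): δ = 16.31°  ✓
  (1,5): δ = 67.64°  ·
  (2,3): δ = 122.04°  ·
  (2,4): δ = 62.79°  ·
  (2,5): δ = 21.16°  ✓
  (3,4): δ = 120.75°  ·
  (3,5): δ = 36.80°  ✓
  (4,5): δ = 96.04°  ·
antipodal pairs: 5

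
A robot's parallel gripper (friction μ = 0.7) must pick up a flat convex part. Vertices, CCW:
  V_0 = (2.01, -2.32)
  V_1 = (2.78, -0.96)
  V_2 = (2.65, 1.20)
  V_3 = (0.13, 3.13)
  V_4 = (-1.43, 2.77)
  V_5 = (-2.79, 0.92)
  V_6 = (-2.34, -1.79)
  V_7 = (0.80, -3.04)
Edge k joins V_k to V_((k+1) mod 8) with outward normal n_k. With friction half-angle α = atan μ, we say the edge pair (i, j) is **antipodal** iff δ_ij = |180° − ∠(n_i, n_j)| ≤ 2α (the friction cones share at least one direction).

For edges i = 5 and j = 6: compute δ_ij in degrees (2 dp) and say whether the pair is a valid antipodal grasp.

δ = 121.13°, invalid

α = atan 0.7 = 34.99°;  2α = 69.98°
edge 5: e_5 = (+0.45, -2.71);  n_5 = (-0.9865, -0.1638)
edge 6: e_6 = (+3.14, -1.25);  n_6 = (-0.3699, -0.9291)
∠(n_5, n_6) = 58.87°
δ = |180° − 58.87°| = 121.13°
121.13° > 2α = 69.98°  →  invalid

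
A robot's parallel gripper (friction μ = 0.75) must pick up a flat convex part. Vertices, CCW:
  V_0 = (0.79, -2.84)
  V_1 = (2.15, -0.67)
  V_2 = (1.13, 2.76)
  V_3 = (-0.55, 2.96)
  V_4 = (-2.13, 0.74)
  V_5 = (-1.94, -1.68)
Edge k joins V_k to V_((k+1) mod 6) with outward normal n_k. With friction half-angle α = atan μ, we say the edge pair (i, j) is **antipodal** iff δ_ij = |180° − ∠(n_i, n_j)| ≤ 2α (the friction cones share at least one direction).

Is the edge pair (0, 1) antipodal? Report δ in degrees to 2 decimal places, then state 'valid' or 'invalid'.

α = atan 0.75 = 36.87°;  2α = 73.74°
edge 0: e_0 = (+1.36, +2.17);  n_0 = (+0.8473, -0.5311)
edge 1: e_1 = (-1.02, +3.43);  n_1 = (+0.9585, +0.2850)
∠(n_0, n_1) = 48.64°
δ = |180° − 48.64°| = 131.36°
131.36° > 2α = 73.74°  →  invalid

δ = 131.36°, invalid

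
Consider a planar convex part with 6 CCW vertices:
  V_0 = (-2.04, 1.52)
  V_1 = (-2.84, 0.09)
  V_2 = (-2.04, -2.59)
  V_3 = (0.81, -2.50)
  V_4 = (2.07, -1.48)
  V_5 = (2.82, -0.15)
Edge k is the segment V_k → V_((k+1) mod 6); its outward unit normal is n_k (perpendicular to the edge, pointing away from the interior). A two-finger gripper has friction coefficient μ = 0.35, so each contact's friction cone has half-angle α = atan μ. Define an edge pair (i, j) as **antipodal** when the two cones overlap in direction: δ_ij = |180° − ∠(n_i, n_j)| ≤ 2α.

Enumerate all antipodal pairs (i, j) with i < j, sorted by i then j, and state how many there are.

count = 3; pairs: (0,3), (0,4), (2,5)

α = atan 0.35 = 19.29°;  2α = 38.58°
n_0 = (-0.8727, +0.4882)
n_1 = (-0.9582, -0.2860)
n_2 = (+0.0316, -0.9995)
n_3 = (+0.6292, -0.7772)
n_4 = (+0.8711, -0.4912)
n_5 = (+0.3250, +0.9457)
  (0,1): δ = 134.15°  ·
  (0,2): δ = 58.97°  ·
  (0,3): δ = 21.78°  ✓
  (0,4): δ = 0.19°  ✓
  (0,5): δ = 100.26°  ·
  (1,2): δ = 104.81°  ·
  (1,3): δ = 67.63°  ·
  (1,4): δ = 46.04°  ·
  (1,5): δ = 54.42°  ·
  (2,3): δ = 142.82°  ·
  (2,4): δ = 121.23°  ·
  (2,5): δ = 20.77°  ✓
  (3,4): δ = 158.41°  ·
  (3,5): δ = 57.95°  ·
  (4,5): δ = 79.54°  ·
antipodal pairs: 3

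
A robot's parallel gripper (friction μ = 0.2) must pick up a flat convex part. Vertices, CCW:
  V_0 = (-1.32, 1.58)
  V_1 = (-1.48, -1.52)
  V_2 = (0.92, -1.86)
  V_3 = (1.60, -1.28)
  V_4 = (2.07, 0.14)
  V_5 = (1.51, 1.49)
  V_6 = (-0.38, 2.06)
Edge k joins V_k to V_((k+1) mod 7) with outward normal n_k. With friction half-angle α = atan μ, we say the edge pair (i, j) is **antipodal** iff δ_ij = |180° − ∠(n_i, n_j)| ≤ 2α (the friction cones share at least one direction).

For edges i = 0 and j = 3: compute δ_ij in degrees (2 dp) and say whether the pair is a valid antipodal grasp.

α = atan 0.2 = 11.31°;  2α = 22.62°
edge 0: e_0 = (-0.16, -3.10);  n_0 = (-0.9987, +0.0515)
edge 3: e_3 = (+0.47, +1.42);  n_3 = (+0.9493, -0.3142)
∠(n_0, n_3) = 164.64°
δ = |180° − 164.64°| = 15.36°
15.36° ≤ 2α = 22.62°  →  valid

δ = 15.36°, valid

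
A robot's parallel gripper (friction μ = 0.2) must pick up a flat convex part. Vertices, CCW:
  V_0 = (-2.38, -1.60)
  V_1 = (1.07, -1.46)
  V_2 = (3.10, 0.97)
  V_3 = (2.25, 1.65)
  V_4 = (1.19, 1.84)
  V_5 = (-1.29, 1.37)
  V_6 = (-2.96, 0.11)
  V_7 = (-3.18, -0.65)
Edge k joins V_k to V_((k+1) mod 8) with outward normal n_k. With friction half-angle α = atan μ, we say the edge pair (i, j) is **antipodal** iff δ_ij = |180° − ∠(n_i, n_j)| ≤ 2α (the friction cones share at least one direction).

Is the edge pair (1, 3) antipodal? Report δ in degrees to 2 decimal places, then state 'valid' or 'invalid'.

δ = 60.29°, invalid

α = atan 0.2 = 11.31°;  2α = 22.62°
edge 1: e_1 = (+2.03, +2.43);  n_1 = (+0.7674, -0.6411)
edge 3: e_3 = (-1.06, +0.19);  n_3 = (+0.1764, +0.9843)
∠(n_1, n_3) = 119.71°
δ = |180° − 119.71°| = 60.29°
60.29° > 2α = 22.62°  →  invalid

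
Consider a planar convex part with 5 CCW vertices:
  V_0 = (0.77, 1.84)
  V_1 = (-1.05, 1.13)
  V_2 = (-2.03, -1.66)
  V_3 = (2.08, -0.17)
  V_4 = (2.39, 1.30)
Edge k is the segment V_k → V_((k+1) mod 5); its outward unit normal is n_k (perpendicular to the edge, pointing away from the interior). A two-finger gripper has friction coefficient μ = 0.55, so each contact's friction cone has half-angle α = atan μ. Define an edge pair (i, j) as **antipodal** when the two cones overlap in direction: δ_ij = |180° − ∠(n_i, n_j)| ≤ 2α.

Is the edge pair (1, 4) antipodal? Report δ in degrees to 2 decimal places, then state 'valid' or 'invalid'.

α = atan 0.55 = 28.81°;  2α = 57.62°
edge 1: e_1 = (-0.98, -2.79);  n_1 = (-0.9435, +0.3314)
edge 4: e_4 = (-1.62, +0.54);  n_4 = (+0.3162, +0.9487)
∠(n_1, n_4) = 89.08°
δ = |180° − 89.08°| = 90.92°
90.92° > 2α = 57.62°  →  invalid

δ = 90.92°, invalid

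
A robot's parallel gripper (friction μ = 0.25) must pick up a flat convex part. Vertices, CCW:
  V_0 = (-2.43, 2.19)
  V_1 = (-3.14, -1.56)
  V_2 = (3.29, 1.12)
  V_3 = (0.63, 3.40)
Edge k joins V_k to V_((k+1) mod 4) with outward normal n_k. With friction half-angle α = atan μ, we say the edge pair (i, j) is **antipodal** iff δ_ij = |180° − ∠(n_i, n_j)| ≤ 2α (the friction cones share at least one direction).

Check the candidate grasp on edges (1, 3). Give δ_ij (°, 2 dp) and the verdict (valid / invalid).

α = atan 0.25 = 14.04°;  2α = 28.07°
edge 1: e_1 = (+6.43, +2.68);  n_1 = (+0.3847, -0.9230)
edge 3: e_3 = (-3.06, -1.21);  n_3 = (-0.3677, +0.9299)
∠(n_1, n_3) = 178.95°
δ = |180° − 178.95°| = 1.05°
1.05° ≤ 2α = 28.07°  →  valid

δ = 1.05°, valid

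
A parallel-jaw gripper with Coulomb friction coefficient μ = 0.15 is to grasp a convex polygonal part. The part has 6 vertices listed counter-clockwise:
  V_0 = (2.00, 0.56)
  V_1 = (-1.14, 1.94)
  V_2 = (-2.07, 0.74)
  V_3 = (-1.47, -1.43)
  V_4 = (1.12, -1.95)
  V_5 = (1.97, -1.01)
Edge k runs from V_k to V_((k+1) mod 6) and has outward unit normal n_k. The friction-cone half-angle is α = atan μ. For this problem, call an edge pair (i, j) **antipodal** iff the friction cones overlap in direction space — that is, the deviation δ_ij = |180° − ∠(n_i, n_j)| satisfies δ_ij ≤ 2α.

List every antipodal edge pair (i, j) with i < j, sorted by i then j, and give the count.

count = 3; pairs: (0,3), (1,4), (2,5)

α = atan 0.15 = 8.53°;  2α = 17.06°
n_0 = (+0.4023, +0.9155)
n_1 = (-0.7904, +0.6126)
n_2 = (-0.9638, -0.2665)
n_3 = (-0.1968, -0.9804)
n_4 = (+0.7417, -0.6707)
n_5 = (+0.9998, -0.0191)
  (0,1): δ = 104.05°  ·
  (0,2): δ = 50.82°  ·
  (0,3): δ = 12.37°  ✓
  (0,4): δ = 71.60°  ·
  (0,5): δ = 112.63°  ·
  (1,2): δ = 126.77°  ·
  (1,3): δ = 63.58°  ·
  (1,4): δ = 4.35°  ✓
  (1,5): δ = 36.68°  ·
  (2,3): δ = 116.81°  ·
  (2,4): δ = 57.58°  ·
  (2,5): δ = 16.55°  ✓
  (3,4): δ = 120.77°  ·
  (3,5): δ = 79.74°  ·
  (4,5): δ = 138.97°  ·
antipodal pairs: 3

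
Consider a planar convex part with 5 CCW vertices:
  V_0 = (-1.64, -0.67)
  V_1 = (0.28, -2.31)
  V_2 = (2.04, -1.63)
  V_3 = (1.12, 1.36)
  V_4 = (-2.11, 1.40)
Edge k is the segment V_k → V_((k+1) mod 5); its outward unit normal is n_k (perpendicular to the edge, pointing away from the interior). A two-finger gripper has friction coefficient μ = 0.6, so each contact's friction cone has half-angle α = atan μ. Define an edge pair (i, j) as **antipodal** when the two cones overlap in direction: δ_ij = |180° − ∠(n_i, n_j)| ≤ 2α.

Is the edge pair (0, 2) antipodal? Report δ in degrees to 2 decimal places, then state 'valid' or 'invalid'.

δ = 32.39°, valid

α = atan 0.6 = 30.96°;  2α = 61.93°
edge 0: e_0 = (+1.92, -1.64);  n_0 = (-0.6495, -0.7604)
edge 2: e_2 = (-0.92, +2.99);  n_2 = (+0.9558, +0.2941)
∠(n_0, n_2) = 147.61°
δ = |180° − 147.61°| = 32.39°
32.39° ≤ 2α = 61.93°  →  valid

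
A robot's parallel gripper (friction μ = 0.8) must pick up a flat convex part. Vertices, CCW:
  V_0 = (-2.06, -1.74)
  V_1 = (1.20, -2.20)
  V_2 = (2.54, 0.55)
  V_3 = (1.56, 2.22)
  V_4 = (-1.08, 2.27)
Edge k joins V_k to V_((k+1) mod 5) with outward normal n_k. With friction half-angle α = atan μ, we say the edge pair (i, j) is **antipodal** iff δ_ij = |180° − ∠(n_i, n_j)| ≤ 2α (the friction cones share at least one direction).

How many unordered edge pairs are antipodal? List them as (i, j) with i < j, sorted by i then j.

count = 5; pairs: (0,2), (0,3), (1,3), (1,4), (2,4)

α = atan 0.8 = 38.66°;  2α = 77.32°
n_0 = (-0.1397, -0.9902)
n_1 = (+0.8990, -0.4380)
n_2 = (+0.8625, +0.5061)
n_3 = (+0.0189, +0.9998)
n_4 = (-0.9714, +0.2374)
  (0,1): δ = 107.95°  ·
  (0,2): δ = 51.56°  ✓
  (0,3): δ = 6.95°  ✓
  (0,4): δ = 84.30°  ·
  (1,2): δ = 123.62°  ·
  (1,3): δ = 65.11°  ✓
  (1,4): δ = 12.25°  ✓
  (2,3): δ = 121.49°  ·
  (2,4): δ = 44.14°  ✓
  (3,4): δ = 102.65°  ·
antipodal pairs: 5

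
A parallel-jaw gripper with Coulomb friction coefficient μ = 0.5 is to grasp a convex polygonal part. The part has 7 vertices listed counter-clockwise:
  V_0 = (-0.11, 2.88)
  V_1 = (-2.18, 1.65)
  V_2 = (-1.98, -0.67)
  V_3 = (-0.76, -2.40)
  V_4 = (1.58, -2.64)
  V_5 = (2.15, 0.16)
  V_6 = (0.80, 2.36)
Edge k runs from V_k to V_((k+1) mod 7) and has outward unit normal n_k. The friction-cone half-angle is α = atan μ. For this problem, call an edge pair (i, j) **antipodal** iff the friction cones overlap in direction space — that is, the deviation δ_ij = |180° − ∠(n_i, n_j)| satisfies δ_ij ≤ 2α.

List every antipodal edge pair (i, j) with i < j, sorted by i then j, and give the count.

count = 9; pairs: (0,3), (0,4), (1,4), (1,5), (2,4), (2,5), (2,6), (3,5), (3,6)

α = atan 0.5 = 26.57°;  2α = 53.13°
n_0 = (-0.5108, +0.8597)
n_1 = (-0.9963, -0.0859)
n_2 = (-0.8172, -0.5763)
n_3 = (-0.1020, -0.9948)
n_4 = (+0.9799, -0.1995)
n_5 = (+0.8523, +0.5230)
n_6 = (+0.4961, +0.8682)
  (0,1): δ = 115.79°  ·
  (0,2): δ = 85.53°  ·
  (0,3): δ = 36.57°  ✓
  (0,4): δ = 47.77°  ✓
  (0,5): δ = 90.82°  ·
  (0,6): δ = 119.54°  ·
  (1,2): δ = 149.74°  ·
  (1,3): δ = 100.78°  ·
  (1,4): δ = 16.43°  ✓
  (1,5): δ = 26.61°  ✓
  (1,6): δ = 55.33°  ·
  (2,3): δ = 131.05°  ·
  (2,4): δ = 46.70°  ✓
  (2,5): δ = 3.66°  ✓
  (2,6): δ = 25.06°  ✓
  (3,4): δ = 95.65°  ·
  (3,5): δ = 52.61°  ✓
  (3,6): δ = 23.89°  ✓
  (4,5): δ = 136.96°  ·
  (4,6): δ = 108.24°  ·
  (5,6): δ = 151.28°  ·
antipodal pairs: 9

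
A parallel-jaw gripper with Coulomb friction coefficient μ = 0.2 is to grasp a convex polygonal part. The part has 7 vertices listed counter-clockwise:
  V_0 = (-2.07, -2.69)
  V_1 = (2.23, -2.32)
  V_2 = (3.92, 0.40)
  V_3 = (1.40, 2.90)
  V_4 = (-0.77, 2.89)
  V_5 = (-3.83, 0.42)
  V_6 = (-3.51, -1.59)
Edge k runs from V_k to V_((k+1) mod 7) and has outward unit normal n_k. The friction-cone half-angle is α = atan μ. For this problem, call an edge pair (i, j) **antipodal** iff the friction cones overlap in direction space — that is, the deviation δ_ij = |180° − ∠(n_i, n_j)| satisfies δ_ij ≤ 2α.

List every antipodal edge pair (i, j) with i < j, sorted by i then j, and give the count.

α = atan 0.2 = 11.31°;  2α = 22.62°
n_0 = (+0.0857, -0.9963)
n_1 = (+0.8494, -0.5278)
n_2 = (+0.7043, +0.7099)
n_3 = (-0.0046, +1.0000)
n_4 = (-0.6281, +0.7781)
n_5 = (-0.9876, -0.1572)
n_6 = (-0.6070, -0.7947)
  (0,1): δ = 126.77°  ·
  (0,2): δ = 49.69°  ·
  (0,3): δ = 4.65°  ✓
  (0,4): δ = 33.99°  ·
  (0,5): δ = 94.13°  ·
  (0,6): δ = 137.71°  ·
  (1,2): δ = 102.92°  ·
  (1,3): δ = 57.88°  ·
  (1,4): δ = 19.24°  ✓
  (1,5): δ = 40.90°  ·
  (1,6): δ = 84.48°  ·
  (2,3): δ = 134.96°  ·
  (2,4): δ = 96.32°  ·
  (2,5): δ = 36.18°  ·
  (2,6): δ = 7.40°  ✓
  (3,4): δ = 141.35°  ·
  (3,5): δ = 81.22°  ·
  (3,6): δ = 37.64°  ·
  (4,5): δ = 119.86°  ·
  (4,6): δ = 76.29°  ·
  (5,6): δ = 136.42°  ·
antipodal pairs: 3

count = 3; pairs: (0,3), (1,4), (2,6)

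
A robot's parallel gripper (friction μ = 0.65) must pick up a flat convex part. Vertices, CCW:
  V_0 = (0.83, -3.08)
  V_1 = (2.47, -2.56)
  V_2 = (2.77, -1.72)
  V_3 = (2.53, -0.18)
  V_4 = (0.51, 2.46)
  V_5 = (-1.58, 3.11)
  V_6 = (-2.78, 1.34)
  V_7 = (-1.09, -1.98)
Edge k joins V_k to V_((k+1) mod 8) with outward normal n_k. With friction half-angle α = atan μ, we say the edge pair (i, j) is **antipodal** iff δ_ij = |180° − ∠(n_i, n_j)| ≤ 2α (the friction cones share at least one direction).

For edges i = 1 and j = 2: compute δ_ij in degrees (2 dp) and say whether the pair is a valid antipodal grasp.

δ = 151.49°, invalid

α = atan 0.65 = 33.02°;  2α = 66.05°
edge 1: e_1 = (+0.30, +0.84);  n_1 = (+0.9417, -0.3363)
edge 2: e_2 = (-0.24, +1.54);  n_2 = (+0.9881, +0.1540)
∠(n_1, n_2) = 28.51°
δ = |180° − 28.51°| = 151.49°
151.49° > 2α = 66.05°  →  invalid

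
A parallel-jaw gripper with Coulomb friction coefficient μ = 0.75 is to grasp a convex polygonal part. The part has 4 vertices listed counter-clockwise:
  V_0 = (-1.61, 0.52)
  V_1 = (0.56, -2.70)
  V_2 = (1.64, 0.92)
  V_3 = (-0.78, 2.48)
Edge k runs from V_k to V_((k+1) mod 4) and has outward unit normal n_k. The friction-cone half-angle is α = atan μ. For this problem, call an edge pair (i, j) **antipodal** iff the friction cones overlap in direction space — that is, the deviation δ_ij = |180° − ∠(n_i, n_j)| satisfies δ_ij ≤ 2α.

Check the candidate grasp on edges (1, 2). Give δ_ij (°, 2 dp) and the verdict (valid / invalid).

δ = 106.19°, invalid

α = atan 0.75 = 36.87°;  2α = 73.74°
edge 1: e_1 = (+1.08, +3.62);  n_1 = (+0.9583, -0.2859)
edge 2: e_2 = (-2.42, +1.56);  n_2 = (+0.5418, +0.8405)
∠(n_1, n_2) = 73.81°
δ = |180° − 73.81°| = 106.19°
106.19° > 2α = 73.74°  →  invalid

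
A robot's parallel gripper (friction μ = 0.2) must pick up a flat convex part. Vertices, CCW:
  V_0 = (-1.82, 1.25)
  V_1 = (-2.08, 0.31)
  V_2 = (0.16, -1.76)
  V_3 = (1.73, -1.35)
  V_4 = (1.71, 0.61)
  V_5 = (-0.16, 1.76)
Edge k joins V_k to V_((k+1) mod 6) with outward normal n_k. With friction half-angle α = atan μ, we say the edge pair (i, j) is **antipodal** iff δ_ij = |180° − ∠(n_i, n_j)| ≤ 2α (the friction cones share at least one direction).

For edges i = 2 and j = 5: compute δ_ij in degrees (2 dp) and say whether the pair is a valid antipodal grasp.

α = atan 0.2 = 11.31°;  2α = 22.62°
edge 2: e_2 = (+1.57, +0.41);  n_2 = (+0.2527, -0.9676)
edge 5: e_5 = (-1.66, -0.51);  n_5 = (-0.2937, +0.9559)
∠(n_2, n_5) = 177.56°
δ = |180° − 177.56°| = 2.44°
2.44° ≤ 2α = 22.62°  →  valid

δ = 2.44°, valid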